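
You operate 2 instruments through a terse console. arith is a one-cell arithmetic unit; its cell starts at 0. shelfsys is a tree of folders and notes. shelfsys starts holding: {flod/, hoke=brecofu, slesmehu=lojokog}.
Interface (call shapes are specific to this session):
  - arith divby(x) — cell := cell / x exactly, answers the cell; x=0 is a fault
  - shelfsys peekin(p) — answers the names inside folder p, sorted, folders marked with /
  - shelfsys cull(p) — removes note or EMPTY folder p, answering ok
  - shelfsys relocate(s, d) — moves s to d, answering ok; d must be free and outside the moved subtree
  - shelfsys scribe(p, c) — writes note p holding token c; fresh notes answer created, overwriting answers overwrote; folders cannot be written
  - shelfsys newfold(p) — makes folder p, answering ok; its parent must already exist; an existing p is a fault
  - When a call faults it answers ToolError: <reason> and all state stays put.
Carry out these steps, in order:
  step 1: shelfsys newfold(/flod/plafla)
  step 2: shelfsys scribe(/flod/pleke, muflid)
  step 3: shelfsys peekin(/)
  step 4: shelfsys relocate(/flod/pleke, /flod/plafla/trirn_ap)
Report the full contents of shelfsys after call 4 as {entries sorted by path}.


→ shelfsys newfold(/flod/plafla)
← ok
→ shelfsys scribe(/flod/pleke, muflid)
← created
→ shelfsys peekin(/)
← [flod/, hoke, slesmehu]
→ shelfsys relocate(/flod/pleke, /flod/plafla/trirn_ap)
← ok

Answer: {flod/, flod/plafla/, flod/plafla/trirn_ap=muflid, hoke=brecofu, slesmehu=lojokog}


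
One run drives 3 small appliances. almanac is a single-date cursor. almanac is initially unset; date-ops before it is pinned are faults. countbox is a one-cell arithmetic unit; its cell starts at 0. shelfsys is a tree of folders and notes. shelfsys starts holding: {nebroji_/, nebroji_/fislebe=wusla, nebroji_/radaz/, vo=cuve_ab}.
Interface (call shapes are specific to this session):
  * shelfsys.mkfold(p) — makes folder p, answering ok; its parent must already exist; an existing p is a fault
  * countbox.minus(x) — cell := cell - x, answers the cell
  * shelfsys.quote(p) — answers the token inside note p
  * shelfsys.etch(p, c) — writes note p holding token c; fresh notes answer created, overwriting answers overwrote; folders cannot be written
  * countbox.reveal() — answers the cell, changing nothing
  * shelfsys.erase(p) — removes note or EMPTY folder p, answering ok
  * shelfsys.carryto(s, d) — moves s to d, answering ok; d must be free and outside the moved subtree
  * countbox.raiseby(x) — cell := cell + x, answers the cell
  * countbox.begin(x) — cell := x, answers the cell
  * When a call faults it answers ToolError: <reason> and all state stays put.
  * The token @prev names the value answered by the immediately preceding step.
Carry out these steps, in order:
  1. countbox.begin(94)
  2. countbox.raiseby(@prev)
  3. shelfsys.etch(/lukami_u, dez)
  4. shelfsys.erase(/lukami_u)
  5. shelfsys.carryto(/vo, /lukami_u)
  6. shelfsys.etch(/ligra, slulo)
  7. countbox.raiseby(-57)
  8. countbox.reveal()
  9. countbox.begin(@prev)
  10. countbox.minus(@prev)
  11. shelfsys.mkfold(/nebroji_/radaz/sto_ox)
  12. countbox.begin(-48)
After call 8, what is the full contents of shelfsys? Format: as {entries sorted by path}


Answer: {ligra=slulo, lukami_u=cuve_ab, nebroji_/, nebroji_/fislebe=wusla, nebroji_/radaz/}

Derivation:
>> begin(x→94)
<< 94
>> raiseby(x→@prev)
<< 188
>> etch(p→/lukami_u, c→dez)
<< created
>> erase(p→/lukami_u)
<< ok
>> carryto(s→/vo, d→/lukami_u)
<< ok
>> etch(p→/ligra, c→slulo)
<< created
>> raiseby(x→-57)
<< 131
>> reveal()
<< 131
>> begin(x→@prev)
<< 131
>> minus(x→@prev)
<< 0
>> mkfold(p→/nebroji_/radaz/sto_ox)
<< ok
>> begin(x→-48)
<< -48


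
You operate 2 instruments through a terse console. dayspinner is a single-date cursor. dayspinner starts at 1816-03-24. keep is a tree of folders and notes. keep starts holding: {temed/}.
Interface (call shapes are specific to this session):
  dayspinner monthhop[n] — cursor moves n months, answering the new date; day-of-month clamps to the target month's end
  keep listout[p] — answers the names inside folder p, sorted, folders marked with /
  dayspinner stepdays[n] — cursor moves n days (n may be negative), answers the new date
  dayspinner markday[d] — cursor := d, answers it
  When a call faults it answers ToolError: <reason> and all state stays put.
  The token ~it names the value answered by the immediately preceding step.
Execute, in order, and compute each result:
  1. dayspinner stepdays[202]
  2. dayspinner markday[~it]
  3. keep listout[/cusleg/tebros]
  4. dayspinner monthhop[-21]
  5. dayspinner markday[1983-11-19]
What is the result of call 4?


~$ dayspinner stepdays 202
:: 1816-10-12
~$ dayspinner markday ~it
:: 1816-10-12
~$ keep listout /cusleg/tebros
:: ToolError: not found
~$ dayspinner monthhop -21
:: 1815-01-12
~$ dayspinner markday 1983-11-19
:: 1983-11-19

Answer: 1815-01-12


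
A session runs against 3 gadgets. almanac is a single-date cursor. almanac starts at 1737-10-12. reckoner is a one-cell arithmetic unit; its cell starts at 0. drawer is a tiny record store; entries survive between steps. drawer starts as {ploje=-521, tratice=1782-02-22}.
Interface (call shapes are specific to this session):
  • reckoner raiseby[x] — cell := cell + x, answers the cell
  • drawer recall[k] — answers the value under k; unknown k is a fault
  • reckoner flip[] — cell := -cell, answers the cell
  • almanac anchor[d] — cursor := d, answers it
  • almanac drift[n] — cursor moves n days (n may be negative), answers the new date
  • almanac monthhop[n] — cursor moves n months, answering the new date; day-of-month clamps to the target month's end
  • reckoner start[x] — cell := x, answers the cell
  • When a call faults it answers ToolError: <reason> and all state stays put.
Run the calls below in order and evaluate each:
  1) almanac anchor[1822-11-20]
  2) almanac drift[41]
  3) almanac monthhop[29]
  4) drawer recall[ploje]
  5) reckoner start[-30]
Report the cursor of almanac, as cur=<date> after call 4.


·→ almanac anchor(d='1822-11-20')
·← 1822-11-20
·→ almanac drift(n='41')
·← 1822-12-31
·→ almanac monthhop(n='29')
·← 1825-05-31
·→ drawer recall(k='ploje')
·← -521
·→ reckoner start(x='-30')
·← -30

Answer: cur=1825-05-31


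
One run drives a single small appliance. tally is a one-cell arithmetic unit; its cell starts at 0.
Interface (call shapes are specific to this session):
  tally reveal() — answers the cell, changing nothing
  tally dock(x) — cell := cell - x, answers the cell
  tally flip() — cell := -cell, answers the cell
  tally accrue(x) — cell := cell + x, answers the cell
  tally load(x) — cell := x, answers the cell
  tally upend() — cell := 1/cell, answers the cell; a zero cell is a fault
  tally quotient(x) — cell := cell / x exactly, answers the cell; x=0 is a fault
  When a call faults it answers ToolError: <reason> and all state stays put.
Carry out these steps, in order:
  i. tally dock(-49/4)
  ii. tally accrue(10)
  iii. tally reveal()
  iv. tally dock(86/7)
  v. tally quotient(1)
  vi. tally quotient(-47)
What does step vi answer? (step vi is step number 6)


Now I run tally dock using x→-49/4, giving 49/4.
Next I call tally accrue using x→10, and see 89/4.
I call tally reveal: 89/4.
I try tally dock using x→86/7, and see 279/28.
Next I call tally quotient using x→1, and get 279/28.
I try tally quotient using x→-47, giving -279/1316.

Answer: -279/1316


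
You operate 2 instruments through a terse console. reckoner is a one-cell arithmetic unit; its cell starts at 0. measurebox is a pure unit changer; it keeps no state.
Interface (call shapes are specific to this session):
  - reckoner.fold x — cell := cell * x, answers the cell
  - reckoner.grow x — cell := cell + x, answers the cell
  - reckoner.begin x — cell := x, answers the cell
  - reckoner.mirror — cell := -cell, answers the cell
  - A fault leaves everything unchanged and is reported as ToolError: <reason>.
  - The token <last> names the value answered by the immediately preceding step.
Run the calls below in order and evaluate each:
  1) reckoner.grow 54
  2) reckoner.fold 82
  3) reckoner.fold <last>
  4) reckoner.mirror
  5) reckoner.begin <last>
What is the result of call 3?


Answer: 19607184

Derivation:
I use grow with x='54', and see 54.
Now I run fold with x='82', → 4428.
Next I call fold with x='<last>', yielding 19607184.
Then mirror(), which returns -19607184.
I use begin with x='<last>', and observe -19607184.


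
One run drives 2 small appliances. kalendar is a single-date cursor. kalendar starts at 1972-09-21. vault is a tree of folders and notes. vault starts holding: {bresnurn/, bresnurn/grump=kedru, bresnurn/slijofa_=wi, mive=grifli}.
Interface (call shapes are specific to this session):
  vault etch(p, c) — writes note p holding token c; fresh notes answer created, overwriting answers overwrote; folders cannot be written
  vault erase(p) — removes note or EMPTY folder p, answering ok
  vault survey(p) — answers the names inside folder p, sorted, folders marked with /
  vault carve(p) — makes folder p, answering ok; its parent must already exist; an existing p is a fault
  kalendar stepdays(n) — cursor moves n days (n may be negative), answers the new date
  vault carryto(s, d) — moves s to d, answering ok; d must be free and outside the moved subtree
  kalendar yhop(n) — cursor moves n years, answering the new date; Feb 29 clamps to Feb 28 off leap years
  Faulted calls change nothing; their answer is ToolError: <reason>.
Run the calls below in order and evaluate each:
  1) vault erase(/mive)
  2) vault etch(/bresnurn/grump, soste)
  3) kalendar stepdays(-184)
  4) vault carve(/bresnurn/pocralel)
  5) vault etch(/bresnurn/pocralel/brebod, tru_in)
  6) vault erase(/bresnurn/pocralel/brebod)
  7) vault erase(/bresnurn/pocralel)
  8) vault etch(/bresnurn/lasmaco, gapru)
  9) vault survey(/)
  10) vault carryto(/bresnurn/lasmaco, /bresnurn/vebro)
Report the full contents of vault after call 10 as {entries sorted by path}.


Answer: {bresnurn/, bresnurn/grump=soste, bresnurn/slijofa_=wi, bresnurn/vebro=gapru}

Derivation:
[in] vault erase p='/mive'
= ok
[in] vault etch p='/bresnurn/grump' c='soste'
= overwrote
[in] kalendar stepdays n='-184'
= 1972-03-21
[in] vault carve p='/bresnurn/pocralel'
= ok
[in] vault etch p='/bresnurn/pocralel/brebod' c='tru_in'
= created
[in] vault erase p='/bresnurn/pocralel/brebod'
= ok
[in] vault erase p='/bresnurn/pocralel'
= ok
[in] vault etch p='/bresnurn/lasmaco' c='gapru'
= created
[in] vault survey p='/'
= [bresnurn/]
[in] vault carryto s='/bresnurn/lasmaco' d='/bresnurn/vebro'
= ok


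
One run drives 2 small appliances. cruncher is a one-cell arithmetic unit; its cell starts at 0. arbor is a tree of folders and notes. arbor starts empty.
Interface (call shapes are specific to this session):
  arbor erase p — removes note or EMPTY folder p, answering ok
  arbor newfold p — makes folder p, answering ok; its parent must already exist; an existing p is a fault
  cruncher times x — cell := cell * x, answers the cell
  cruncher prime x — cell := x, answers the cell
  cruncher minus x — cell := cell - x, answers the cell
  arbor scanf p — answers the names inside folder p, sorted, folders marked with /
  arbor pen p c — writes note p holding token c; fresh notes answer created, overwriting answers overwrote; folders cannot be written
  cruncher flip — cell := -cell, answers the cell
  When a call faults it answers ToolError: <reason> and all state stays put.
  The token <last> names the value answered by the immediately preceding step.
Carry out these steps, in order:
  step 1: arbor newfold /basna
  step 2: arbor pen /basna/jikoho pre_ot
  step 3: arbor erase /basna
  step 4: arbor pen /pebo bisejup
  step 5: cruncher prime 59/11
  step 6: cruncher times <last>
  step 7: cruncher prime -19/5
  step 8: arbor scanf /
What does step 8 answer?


Answer: [basna/, pebo]

Derivation:
==> arbor newfold(p=/basna)
<== ok
==> arbor pen(p=/basna/jikoho, c=pre_ot)
<== created
==> arbor erase(p=/basna)
<== ToolError: not empty
==> arbor pen(p=/pebo, c=bisejup)
<== created
==> cruncher prime(x=59/11)
<== 59/11
==> cruncher times(x=<last>)
<== 3481/121
==> cruncher prime(x=-19/5)
<== -19/5
==> arbor scanf(p=/)
<== [basna/, pebo]


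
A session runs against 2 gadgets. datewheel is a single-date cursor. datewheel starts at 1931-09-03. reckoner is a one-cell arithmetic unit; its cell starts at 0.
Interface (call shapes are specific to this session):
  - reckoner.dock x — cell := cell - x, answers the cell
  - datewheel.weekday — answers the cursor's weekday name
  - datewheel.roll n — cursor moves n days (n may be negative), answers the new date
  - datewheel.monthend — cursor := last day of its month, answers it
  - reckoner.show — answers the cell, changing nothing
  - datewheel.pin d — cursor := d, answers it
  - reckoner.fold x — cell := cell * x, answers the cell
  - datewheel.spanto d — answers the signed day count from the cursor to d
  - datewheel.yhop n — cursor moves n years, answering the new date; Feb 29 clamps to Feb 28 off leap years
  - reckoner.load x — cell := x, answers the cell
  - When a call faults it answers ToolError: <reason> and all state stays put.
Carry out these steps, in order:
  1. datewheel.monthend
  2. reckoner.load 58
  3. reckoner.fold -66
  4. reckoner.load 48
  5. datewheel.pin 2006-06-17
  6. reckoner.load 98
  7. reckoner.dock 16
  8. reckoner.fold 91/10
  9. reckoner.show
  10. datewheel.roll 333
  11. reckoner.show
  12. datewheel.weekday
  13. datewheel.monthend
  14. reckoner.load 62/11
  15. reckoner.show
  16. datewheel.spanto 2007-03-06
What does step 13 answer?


Answer: 2007-05-31

Derivation:
-- monthend() ~> 1931-09-30
-- load(x→58) ~> 58
-- fold(x→-66) ~> -3828
-- load(x→48) ~> 48
-- pin(d→2006-06-17) ~> 2006-06-17
-- load(x→98) ~> 98
-- dock(x→16) ~> 82
-- fold(x→91/10) ~> 3731/5
-- show() ~> 3731/5
-- roll(n→333) ~> 2007-05-16
-- show() ~> 3731/5
-- weekday() ~> Wednesday
-- monthend() ~> 2007-05-31
-- load(x→62/11) ~> 62/11
-- show() ~> 62/11
-- spanto(d→2007-03-06) ~> -86


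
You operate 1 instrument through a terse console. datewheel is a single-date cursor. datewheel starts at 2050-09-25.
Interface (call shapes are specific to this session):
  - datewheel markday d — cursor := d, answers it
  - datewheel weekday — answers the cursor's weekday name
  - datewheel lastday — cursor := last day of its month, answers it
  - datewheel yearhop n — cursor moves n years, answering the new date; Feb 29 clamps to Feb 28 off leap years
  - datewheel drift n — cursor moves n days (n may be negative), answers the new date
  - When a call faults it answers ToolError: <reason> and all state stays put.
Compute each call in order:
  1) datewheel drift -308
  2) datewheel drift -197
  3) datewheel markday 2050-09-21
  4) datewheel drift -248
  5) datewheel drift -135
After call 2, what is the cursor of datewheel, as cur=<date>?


Answer: cur=2049-05-08

Derivation:
Act: datewheel drift[n='-308']
Obs: 2049-11-21
Act: datewheel drift[n='-197']
Obs: 2049-05-08
Act: datewheel markday[d='2050-09-21']
Obs: 2050-09-21
Act: datewheel drift[n='-248']
Obs: 2050-01-16
Act: datewheel drift[n='-135']
Obs: 2049-09-03


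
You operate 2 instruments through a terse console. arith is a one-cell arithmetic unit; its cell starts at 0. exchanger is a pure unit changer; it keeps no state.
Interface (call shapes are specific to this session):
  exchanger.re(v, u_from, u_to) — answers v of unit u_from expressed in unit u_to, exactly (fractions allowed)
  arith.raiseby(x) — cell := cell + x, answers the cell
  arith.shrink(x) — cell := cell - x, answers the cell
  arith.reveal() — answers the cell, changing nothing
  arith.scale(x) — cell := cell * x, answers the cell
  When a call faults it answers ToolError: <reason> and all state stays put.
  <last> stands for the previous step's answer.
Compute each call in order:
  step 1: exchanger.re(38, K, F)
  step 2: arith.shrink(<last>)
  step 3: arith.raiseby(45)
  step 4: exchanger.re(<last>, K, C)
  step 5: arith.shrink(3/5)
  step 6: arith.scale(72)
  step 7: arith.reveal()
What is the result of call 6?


Answer: 784206/25

Derivation:
>> re(38, K, F)
<< -39127/100
>> shrink(<last>)
<< 39127/100
>> raiseby(45)
<< 43627/100
>> re(<last>, K, C)
<< 4078/25
>> shrink(3/5)
<< 43567/100
>> scale(72)
<< 784206/25
>> reveal()
<< 784206/25


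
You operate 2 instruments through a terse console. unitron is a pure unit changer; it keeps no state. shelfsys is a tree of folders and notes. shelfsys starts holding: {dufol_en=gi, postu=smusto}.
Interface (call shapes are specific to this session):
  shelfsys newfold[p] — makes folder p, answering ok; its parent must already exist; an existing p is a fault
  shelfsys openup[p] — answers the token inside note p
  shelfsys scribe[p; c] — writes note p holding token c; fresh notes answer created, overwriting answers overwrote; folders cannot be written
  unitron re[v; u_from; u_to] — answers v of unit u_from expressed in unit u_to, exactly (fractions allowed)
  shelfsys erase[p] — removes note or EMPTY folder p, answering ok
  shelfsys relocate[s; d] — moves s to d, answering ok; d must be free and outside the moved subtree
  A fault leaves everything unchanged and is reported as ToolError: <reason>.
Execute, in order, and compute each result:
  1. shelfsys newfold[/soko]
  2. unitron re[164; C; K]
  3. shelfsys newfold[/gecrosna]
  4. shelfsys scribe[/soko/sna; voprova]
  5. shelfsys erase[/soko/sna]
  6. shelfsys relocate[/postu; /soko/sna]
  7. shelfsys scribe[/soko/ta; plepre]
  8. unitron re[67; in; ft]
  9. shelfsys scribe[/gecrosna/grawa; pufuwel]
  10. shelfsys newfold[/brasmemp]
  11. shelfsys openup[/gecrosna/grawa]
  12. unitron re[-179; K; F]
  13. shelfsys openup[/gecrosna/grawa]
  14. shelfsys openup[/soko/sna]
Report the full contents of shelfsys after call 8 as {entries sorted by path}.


Answer: {dufol_en=gi, gecrosna/, soko/, soko/sna=smusto, soko/ta=plepre}

Derivation:
! shelfsys newfold(p=/soko) => ok
! unitron re(v=164, u_from=C, u_to=K) => 8743/20
! shelfsys newfold(p=/gecrosna) => ok
! shelfsys scribe(p=/soko/sna, c=voprova) => created
! shelfsys erase(p=/soko/sna) => ok
! shelfsys relocate(s=/postu, d=/soko/sna) => ok
! shelfsys scribe(p=/soko/ta, c=plepre) => created
! unitron re(v=67, u_from=in, u_to=ft) => 67/12
! shelfsys scribe(p=/gecrosna/grawa, c=pufuwel) => created
! shelfsys newfold(p=/brasmemp) => ok
! shelfsys openup(p=/gecrosna/grawa) => pufuwel
! unitron re(v=-179, u_from=K, u_to=F) => -78187/100
! shelfsys openup(p=/gecrosna/grawa) => pufuwel
! shelfsys openup(p=/soko/sna) => smusto


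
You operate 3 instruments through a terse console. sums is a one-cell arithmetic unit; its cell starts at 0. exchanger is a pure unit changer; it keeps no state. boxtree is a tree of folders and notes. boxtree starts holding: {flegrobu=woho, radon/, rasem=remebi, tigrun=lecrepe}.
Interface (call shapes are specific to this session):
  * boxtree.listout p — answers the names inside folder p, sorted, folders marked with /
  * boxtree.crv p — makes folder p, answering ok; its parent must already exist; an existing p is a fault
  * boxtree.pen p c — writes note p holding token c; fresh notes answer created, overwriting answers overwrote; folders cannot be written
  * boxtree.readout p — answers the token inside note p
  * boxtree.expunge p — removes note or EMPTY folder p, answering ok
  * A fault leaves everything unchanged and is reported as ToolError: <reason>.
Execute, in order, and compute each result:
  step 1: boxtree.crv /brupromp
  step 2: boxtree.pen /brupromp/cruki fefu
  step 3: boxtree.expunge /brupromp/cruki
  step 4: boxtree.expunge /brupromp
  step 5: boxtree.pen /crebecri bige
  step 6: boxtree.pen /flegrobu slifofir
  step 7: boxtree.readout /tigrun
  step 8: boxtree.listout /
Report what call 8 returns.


Act: crv[p=/brupromp]
Obs: ok
Act: pen[p=/brupromp/cruki; c=fefu]
Obs: created
Act: expunge[p=/brupromp/cruki]
Obs: ok
Act: expunge[p=/brupromp]
Obs: ok
Act: pen[p=/crebecri; c=bige]
Obs: created
Act: pen[p=/flegrobu; c=slifofir]
Obs: overwrote
Act: readout[p=/tigrun]
Obs: lecrepe
Act: listout[p=/]
Obs: [crebecri, flegrobu, radon/, rasem, tigrun]

Answer: [crebecri, flegrobu, radon/, rasem, tigrun]


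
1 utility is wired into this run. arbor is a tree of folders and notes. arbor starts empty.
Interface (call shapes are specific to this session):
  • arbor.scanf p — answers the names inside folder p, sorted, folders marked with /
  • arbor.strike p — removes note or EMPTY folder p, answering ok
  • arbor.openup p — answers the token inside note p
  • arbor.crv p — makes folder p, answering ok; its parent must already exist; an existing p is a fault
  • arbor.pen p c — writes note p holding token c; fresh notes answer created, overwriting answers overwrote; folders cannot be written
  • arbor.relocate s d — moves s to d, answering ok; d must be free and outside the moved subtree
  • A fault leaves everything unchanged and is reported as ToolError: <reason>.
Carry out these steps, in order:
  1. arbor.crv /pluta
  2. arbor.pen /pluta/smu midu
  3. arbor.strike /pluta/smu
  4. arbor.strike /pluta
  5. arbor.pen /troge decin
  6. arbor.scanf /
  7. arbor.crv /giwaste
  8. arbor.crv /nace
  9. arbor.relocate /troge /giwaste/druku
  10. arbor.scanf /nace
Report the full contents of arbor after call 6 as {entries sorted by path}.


Answer: {troge=decin}

Derivation:
-> crv(p→/pluta)
<- ok
-> pen(p→/pluta/smu, c→midu)
<- created
-> strike(p→/pluta/smu)
<- ok
-> strike(p→/pluta)
<- ok
-> pen(p→/troge, c→decin)
<- created
-> scanf(p→/)
<- [troge]
-> crv(p→/giwaste)
<- ok
-> crv(p→/nace)
<- ok
-> relocate(s→/troge, d→/giwaste/druku)
<- ok
-> scanf(p→/nace)
<- []


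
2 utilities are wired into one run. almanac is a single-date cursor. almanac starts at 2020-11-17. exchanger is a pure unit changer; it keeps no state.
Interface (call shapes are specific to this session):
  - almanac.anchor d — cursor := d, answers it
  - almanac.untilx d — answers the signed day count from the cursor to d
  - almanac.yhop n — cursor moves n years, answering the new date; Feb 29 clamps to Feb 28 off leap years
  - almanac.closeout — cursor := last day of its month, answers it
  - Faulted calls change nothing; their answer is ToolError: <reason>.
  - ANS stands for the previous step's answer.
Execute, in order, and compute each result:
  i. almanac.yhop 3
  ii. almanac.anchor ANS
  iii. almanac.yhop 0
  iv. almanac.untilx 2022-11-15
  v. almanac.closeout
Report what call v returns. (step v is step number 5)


I run almanac.yhop with 3: 2023-11-17.
Next I call almanac.anchor with ANS, and get 2023-11-17.
I invoke almanac.yhop with 0, giving 2023-11-17.
I invoke almanac.untilx with 2022-11-15, and get -367.
I invoke almanac.closeout, giving 2023-11-30.

Answer: 2023-11-30


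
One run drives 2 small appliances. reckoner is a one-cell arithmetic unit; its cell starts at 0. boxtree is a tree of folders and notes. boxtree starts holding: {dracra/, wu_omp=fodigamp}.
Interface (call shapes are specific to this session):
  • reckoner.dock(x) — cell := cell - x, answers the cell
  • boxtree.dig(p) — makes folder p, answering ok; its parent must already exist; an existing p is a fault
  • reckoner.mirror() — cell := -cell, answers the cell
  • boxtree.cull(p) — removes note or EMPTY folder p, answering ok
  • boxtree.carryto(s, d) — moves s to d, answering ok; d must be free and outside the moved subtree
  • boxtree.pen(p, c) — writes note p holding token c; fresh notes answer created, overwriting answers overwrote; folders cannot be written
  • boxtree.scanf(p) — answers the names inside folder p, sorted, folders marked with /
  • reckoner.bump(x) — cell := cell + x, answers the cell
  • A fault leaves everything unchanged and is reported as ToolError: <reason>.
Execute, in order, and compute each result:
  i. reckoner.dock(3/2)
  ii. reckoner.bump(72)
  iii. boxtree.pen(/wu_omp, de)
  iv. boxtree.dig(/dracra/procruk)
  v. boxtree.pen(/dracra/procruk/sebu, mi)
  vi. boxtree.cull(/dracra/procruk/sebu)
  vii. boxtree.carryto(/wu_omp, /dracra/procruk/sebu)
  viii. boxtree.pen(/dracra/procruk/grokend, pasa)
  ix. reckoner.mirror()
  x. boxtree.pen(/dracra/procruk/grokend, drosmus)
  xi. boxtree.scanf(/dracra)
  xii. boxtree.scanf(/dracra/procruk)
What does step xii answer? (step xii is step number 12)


Answer: [grokend, sebu]

Derivation:
-- 1. dock(3/2) ~> -3/2
-- 2. bump(72) ~> 141/2
-- 3. pen(/wu_omp, de) ~> overwrote
-- 4. dig(/dracra/procruk) ~> ok
-- 5. pen(/dracra/procruk/sebu, mi) ~> created
-- 6. cull(/dracra/procruk/sebu) ~> ok
-- 7. carryto(/wu_omp, /dracra/procruk/sebu) ~> ok
-- 8. pen(/dracra/procruk/grokend, pasa) ~> created
-- 9. mirror() ~> -141/2
-- 10. pen(/dracra/procruk/grokend, drosmus) ~> overwrote
-- 11. scanf(/dracra) ~> [procruk/]
-- 12. scanf(/dracra/procruk) ~> [grokend, sebu]


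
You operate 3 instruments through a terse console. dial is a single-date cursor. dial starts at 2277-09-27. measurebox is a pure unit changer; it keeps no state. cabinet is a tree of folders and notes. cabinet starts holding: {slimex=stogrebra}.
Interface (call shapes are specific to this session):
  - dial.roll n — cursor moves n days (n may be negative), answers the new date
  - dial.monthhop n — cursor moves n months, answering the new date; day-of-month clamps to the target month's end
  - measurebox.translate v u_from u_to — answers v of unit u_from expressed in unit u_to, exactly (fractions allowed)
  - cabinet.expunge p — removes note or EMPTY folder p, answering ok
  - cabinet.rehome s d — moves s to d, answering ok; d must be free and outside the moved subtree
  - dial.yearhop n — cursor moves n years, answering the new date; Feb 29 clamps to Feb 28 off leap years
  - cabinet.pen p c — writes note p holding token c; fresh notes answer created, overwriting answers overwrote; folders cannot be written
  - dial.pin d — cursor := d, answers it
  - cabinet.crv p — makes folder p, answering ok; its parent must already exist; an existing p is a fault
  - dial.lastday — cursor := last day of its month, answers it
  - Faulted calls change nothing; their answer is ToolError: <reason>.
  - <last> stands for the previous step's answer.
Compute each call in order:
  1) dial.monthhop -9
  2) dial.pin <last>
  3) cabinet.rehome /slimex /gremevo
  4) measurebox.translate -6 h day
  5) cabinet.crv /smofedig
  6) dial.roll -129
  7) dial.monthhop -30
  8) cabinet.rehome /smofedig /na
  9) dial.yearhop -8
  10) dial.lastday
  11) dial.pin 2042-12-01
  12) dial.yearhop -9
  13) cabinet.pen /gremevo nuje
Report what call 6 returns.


Answer: 2276-08-20

Derivation:
I use dial.monthhop on -9, yielding 2276-12-27.
Calling dial.pin on <last>, → 2276-12-27.
Next I call cabinet.rehome on /slimex, /gremevo, — result: ok.
I try measurebox.translate on -6, h, day, giving -1/4.
Calling cabinet.crv on /smofedig, — result: ok.
I use dial.roll on -129, yielding 2276-08-20.
Calling dial.monthhop on -30, and see 2274-02-20.
I use cabinet.rehome on /smofedig, /na, which returns ok.
I run dial.yearhop on -8, yielding 2266-02-20.
Using dial.lastday(), and see 2266-02-28.
Now I run dial.pin on 2042-12-01, — result: 2042-12-01.
Invoking dial.yearhop on -9, yielding 2033-12-01.
I try cabinet.pen on /gremevo, nuje, giving overwrote.


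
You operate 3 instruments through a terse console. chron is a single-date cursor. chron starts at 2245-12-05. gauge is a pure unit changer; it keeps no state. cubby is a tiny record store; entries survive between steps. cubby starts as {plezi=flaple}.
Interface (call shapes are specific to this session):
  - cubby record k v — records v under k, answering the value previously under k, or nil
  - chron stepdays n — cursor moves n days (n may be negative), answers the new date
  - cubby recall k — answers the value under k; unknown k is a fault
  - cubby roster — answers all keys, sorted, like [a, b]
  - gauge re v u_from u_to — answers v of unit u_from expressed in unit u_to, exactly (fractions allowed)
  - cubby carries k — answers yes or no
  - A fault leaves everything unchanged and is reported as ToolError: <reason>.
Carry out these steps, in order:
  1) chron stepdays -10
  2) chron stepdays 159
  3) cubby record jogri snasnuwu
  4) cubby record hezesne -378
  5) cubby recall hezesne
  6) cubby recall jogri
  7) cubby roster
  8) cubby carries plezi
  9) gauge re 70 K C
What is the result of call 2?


# chron stepdays(n='-10') == 2245-11-25
# chron stepdays(n='159') == 2246-05-03
# cubby record(k='jogri', v='snasnuwu') == nil
# cubby record(k='hezesne', v='-378') == nil
# cubby recall(k='hezesne') == -378
# cubby recall(k='jogri') == snasnuwu
# cubby roster() == [hezesne, jogri, plezi]
# cubby carries(k='plezi') == yes
# gauge re(v='70', u_from='K', u_to='C') == -4063/20

Answer: 2246-05-03


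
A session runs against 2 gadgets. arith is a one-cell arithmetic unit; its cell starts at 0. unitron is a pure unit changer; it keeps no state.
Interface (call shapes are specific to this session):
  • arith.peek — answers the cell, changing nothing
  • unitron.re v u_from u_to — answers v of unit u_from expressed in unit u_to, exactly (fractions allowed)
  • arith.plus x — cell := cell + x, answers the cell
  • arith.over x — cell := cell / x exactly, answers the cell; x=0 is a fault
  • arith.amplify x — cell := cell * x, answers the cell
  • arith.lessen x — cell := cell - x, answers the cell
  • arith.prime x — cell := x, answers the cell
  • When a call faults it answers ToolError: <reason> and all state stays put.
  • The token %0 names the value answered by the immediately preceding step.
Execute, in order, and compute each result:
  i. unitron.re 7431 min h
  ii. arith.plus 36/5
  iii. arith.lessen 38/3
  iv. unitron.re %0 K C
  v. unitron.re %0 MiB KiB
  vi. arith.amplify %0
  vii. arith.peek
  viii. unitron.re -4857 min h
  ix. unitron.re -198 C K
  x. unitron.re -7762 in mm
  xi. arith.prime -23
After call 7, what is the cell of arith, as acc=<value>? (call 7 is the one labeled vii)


Answer: acc=350923264/225

Derivation:
Calling re using v='7431', u_from='min', u_to='h', — result: 2477/20.
Invoking plus using x='36/5', and get 36/5.
I call lessen using x='38/3', → -82/15.
I call re using v='%0', u_from='K', u_to='C': -16717/60.
I use re using v='%0', u_from='MiB', u_to='KiB', → -4279552/15.
Now I run amplify using x='%0', → 350923264/225.
Calling peek, which returns 350923264/225.
Then re using v='-4857', u_from='min', u_to='h', yielding -1619/20.
Now I run re using v='-198', u_from='C', u_to='K', and get 1503/20.
Calling re using v='-7762', u_from='in', u_to='mm', and observe -985774/5.
I call prime using x='-23', — result: -23.


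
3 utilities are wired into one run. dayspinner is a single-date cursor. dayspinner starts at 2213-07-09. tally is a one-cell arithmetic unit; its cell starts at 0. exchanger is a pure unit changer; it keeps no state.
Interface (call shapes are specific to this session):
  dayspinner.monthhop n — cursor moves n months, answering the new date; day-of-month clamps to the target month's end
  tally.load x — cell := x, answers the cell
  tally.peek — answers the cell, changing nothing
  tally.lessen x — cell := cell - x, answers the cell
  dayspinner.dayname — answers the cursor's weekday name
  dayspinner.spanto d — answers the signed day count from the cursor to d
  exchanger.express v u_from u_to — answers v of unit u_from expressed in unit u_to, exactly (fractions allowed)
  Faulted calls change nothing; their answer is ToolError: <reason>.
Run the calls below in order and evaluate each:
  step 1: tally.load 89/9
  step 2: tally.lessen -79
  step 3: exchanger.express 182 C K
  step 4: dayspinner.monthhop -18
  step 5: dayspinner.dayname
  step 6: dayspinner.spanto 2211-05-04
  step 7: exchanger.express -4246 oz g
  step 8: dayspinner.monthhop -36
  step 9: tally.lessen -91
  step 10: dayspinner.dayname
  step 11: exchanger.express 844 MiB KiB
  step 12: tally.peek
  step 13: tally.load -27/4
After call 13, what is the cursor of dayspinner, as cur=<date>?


==> load(89/9)
<== 89/9
==> lessen(-79)
<== 800/9
==> express(182, C, K)
<== 9103/20
==> monthhop(-18)
<== 2212-01-09
==> dayname()
<== Thursday
==> spanto(2211-05-04)
<== -250
==> express(-4246, oz, g)
<== -96297660151/800000
==> monthhop(-36)
<== 2209-01-09
==> lessen(-91)
<== 1619/9
==> dayname()
<== Monday
==> express(844, MiB, KiB)
<== 864256
==> peek()
<== 1619/9
==> load(-27/4)
<== -27/4

Answer: cur=2209-01-09


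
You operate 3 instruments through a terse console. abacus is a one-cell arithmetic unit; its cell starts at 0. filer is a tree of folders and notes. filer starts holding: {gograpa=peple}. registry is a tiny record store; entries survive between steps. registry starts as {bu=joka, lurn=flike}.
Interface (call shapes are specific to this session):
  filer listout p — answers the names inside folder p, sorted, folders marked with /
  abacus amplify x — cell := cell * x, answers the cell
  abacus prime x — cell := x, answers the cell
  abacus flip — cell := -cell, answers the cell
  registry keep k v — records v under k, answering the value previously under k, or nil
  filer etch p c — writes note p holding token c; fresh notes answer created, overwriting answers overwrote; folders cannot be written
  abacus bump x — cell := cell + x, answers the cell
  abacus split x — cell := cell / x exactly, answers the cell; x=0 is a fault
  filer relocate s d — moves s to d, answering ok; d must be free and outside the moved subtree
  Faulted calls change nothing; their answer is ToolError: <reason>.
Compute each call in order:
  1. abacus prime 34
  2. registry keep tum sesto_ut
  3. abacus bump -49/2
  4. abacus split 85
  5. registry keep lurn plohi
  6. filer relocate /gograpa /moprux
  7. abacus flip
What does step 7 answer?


Answer: -19/170

Derivation:
I use abacus prime(34), — result: 34.
Next I call registry keep(tum, sesto_ut): nil.
Then abacus bump(-49/2): 19/2.
Next I call abacus split(85), and observe 19/170.
I use registry keep(lurn, plohi), and get flike.
I invoke filer relocate(/gograpa, /moprux), and see ok.
I run abacus flip, yielding -19/170.


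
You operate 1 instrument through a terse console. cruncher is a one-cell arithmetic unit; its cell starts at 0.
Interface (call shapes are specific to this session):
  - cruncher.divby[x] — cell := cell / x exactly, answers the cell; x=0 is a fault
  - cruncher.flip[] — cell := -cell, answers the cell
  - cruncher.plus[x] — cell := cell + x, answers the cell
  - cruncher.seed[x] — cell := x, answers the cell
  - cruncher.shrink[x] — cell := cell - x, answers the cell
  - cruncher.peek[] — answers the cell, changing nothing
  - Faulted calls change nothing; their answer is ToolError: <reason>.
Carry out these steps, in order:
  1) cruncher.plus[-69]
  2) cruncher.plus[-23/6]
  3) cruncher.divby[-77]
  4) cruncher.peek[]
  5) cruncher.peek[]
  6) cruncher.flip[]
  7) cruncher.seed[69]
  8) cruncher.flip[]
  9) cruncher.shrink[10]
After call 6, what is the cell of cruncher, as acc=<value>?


Answer: acc=-437/462

Derivation:
Next I call cruncher.plus using x=-69, giving -69.
I run cruncher.plus using x=-23/6, which returns -437/6.
Then cruncher.divby using x=-77: 437/462.
I run cruncher.peek(), → 437/462.
I try cruncher.peek(), yielding 437/462.
Then cruncher.flip(), and get -437/462.
I try cruncher.seed using x=69, giving 69.
Next I call cruncher.flip, and get -69.
I use cruncher.shrink using x=10, → -79.


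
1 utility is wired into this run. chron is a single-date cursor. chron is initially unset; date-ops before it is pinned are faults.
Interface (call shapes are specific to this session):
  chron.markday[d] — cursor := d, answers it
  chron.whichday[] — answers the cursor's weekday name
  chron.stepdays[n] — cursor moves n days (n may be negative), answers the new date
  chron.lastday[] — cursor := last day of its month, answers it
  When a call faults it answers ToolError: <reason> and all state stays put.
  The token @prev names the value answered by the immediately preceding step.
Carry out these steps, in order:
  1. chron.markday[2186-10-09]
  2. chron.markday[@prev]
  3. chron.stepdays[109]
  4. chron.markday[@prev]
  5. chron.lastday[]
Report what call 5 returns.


Answer: 2187-01-31

Derivation:
$ chron.markday d=2186-10-09
  2186-10-09
$ chron.markday d=@prev
  2186-10-09
$ chron.stepdays n=109
  2187-01-26
$ chron.markday d=@prev
  2187-01-26
$ chron.lastday
  2187-01-31


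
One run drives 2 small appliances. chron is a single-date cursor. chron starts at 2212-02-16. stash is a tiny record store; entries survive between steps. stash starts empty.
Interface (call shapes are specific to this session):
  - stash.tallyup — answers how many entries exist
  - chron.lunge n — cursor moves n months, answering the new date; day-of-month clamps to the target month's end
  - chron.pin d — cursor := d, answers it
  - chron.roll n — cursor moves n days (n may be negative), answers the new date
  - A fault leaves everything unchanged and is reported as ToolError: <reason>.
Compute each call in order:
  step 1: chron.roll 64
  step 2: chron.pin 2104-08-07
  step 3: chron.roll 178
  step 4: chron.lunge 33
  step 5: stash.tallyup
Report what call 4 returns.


! 1. chron.roll(64) : 2212-04-20
! 2. chron.pin(2104-08-07) : 2104-08-07
! 3. chron.roll(178) : 2105-02-01
! 4. chron.lunge(33) : 2107-11-01
! 5. stash.tallyup() : 0

Answer: 2107-11-01


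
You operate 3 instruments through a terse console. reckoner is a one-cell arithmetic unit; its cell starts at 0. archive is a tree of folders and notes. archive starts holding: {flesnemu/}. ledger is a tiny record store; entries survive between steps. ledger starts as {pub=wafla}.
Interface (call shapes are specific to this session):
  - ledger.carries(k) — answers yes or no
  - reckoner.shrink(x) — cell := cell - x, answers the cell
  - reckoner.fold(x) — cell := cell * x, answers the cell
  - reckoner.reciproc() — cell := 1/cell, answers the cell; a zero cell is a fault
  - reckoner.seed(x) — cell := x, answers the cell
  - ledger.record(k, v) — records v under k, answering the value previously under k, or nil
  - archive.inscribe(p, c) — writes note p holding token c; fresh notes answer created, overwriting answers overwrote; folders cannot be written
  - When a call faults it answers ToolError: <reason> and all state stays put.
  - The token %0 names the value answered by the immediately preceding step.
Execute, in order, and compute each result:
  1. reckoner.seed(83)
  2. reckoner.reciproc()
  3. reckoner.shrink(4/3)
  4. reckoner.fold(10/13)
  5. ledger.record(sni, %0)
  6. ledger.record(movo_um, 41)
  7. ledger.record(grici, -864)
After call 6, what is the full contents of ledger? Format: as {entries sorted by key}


Invoking reckoner.seed on 83, — result: 83.
Then reckoner.reciproc, and see 1/83.
Using reckoner.shrink on 4/3, and get -329/249.
Next I call reckoner.fold on 10/13, which returns -3290/3237.
I try ledger.record on sni, %0, and observe nil.
Now I run ledger.record on movo_um, 41, yielding nil.
I call ledger.record on grici, -864, — result: nil.

Answer: {movo_um=41, pub=wafla, sni=-3290/3237}


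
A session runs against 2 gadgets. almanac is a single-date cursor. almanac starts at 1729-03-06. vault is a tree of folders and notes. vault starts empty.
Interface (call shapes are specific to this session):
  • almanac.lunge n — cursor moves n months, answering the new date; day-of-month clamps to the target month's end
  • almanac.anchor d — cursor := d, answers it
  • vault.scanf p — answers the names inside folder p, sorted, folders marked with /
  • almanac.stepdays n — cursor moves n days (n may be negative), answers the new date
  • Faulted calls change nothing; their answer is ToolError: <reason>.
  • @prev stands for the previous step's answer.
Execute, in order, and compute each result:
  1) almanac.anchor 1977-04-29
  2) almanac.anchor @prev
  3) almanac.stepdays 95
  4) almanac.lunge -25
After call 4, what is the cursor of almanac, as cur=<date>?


I try almanac.anchor passing d='1977-04-29', and get 1977-04-29.
I try almanac.anchor passing d='@prev', giving 1977-04-29.
I run almanac.stepdays passing n='95', and observe 1977-08-02.
Calling almanac.lunge passing n='-25': 1975-07-02.

Answer: cur=1975-07-02
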